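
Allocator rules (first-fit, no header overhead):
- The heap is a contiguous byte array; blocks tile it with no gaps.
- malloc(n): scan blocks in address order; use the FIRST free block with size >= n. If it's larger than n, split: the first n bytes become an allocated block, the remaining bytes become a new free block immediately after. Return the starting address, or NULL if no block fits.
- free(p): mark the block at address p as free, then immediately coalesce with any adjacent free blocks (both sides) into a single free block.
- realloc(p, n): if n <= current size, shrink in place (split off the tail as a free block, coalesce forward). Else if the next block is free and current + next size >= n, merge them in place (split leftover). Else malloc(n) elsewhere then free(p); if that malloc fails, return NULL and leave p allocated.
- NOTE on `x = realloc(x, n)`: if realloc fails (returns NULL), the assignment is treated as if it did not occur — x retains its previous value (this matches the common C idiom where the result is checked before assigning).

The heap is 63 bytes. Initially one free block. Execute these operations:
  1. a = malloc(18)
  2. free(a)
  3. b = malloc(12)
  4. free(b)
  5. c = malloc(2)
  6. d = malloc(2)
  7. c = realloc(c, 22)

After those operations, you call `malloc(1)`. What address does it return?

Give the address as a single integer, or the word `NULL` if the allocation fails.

Op 1: a = malloc(18) -> a = 0; heap: [0-17 ALLOC][18-62 FREE]
Op 2: free(a) -> (freed a); heap: [0-62 FREE]
Op 3: b = malloc(12) -> b = 0; heap: [0-11 ALLOC][12-62 FREE]
Op 4: free(b) -> (freed b); heap: [0-62 FREE]
Op 5: c = malloc(2) -> c = 0; heap: [0-1 ALLOC][2-62 FREE]
Op 6: d = malloc(2) -> d = 2; heap: [0-1 ALLOC][2-3 ALLOC][4-62 FREE]
Op 7: c = realloc(c, 22) -> c = 4; heap: [0-1 FREE][2-3 ALLOC][4-25 ALLOC][26-62 FREE]
malloc(1): first-fit scan over [0-1 FREE][2-3 ALLOC][4-25 ALLOC][26-62 FREE] -> 0

Answer: 0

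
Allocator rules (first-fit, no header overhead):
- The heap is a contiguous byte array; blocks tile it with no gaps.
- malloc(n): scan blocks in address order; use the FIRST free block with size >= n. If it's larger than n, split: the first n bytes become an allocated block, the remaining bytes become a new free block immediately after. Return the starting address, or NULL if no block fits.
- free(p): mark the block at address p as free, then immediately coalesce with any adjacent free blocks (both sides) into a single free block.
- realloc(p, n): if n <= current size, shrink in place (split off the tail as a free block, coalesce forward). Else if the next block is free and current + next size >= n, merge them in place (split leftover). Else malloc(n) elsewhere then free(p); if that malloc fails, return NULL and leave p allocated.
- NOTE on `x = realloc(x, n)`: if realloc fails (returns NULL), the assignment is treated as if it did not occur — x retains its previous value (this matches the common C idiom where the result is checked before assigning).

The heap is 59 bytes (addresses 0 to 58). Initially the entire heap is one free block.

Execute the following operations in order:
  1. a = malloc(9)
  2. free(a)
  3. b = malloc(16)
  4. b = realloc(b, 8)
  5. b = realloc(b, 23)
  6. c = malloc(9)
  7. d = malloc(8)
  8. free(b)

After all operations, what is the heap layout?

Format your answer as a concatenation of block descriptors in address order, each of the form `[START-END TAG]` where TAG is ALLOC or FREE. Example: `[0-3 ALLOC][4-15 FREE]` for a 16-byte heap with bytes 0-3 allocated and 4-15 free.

Op 1: a = malloc(9) -> a = 0; heap: [0-8 ALLOC][9-58 FREE]
Op 2: free(a) -> (freed a); heap: [0-58 FREE]
Op 3: b = malloc(16) -> b = 0; heap: [0-15 ALLOC][16-58 FREE]
Op 4: b = realloc(b, 8) -> b = 0; heap: [0-7 ALLOC][8-58 FREE]
Op 5: b = realloc(b, 23) -> b = 0; heap: [0-22 ALLOC][23-58 FREE]
Op 6: c = malloc(9) -> c = 23; heap: [0-22 ALLOC][23-31 ALLOC][32-58 FREE]
Op 7: d = malloc(8) -> d = 32; heap: [0-22 ALLOC][23-31 ALLOC][32-39 ALLOC][40-58 FREE]
Op 8: free(b) -> (freed b); heap: [0-22 FREE][23-31 ALLOC][32-39 ALLOC][40-58 FREE]

Answer: [0-22 FREE][23-31 ALLOC][32-39 ALLOC][40-58 FREE]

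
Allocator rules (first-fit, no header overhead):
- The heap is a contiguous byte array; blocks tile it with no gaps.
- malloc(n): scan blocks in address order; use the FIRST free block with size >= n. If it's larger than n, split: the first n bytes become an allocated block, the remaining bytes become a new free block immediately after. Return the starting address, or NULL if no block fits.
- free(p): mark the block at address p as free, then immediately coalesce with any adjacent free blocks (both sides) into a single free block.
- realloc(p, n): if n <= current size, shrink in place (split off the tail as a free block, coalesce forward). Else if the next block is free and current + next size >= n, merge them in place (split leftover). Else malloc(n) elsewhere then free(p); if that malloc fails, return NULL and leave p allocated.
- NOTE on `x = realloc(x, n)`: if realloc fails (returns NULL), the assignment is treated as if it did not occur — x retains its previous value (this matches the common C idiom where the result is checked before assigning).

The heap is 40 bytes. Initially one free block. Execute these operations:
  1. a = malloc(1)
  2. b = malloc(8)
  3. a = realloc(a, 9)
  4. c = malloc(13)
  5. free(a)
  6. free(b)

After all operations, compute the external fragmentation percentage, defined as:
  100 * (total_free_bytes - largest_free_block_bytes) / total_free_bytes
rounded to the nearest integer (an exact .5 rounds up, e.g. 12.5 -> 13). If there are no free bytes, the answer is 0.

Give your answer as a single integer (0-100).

Answer: 33

Derivation:
Op 1: a = malloc(1) -> a = 0; heap: [0-0 ALLOC][1-39 FREE]
Op 2: b = malloc(8) -> b = 1; heap: [0-0 ALLOC][1-8 ALLOC][9-39 FREE]
Op 3: a = realloc(a, 9) -> a = 9; heap: [0-0 FREE][1-8 ALLOC][9-17 ALLOC][18-39 FREE]
Op 4: c = malloc(13) -> c = 18; heap: [0-0 FREE][1-8 ALLOC][9-17 ALLOC][18-30 ALLOC][31-39 FREE]
Op 5: free(a) -> (freed a); heap: [0-0 FREE][1-8 ALLOC][9-17 FREE][18-30 ALLOC][31-39 FREE]
Op 6: free(b) -> (freed b); heap: [0-17 FREE][18-30 ALLOC][31-39 FREE]
Free blocks: [18 9] total_free=27 largest=18 -> 100*(27-18)/27 = 900/27 ≈ 33.333 -> rounds to 33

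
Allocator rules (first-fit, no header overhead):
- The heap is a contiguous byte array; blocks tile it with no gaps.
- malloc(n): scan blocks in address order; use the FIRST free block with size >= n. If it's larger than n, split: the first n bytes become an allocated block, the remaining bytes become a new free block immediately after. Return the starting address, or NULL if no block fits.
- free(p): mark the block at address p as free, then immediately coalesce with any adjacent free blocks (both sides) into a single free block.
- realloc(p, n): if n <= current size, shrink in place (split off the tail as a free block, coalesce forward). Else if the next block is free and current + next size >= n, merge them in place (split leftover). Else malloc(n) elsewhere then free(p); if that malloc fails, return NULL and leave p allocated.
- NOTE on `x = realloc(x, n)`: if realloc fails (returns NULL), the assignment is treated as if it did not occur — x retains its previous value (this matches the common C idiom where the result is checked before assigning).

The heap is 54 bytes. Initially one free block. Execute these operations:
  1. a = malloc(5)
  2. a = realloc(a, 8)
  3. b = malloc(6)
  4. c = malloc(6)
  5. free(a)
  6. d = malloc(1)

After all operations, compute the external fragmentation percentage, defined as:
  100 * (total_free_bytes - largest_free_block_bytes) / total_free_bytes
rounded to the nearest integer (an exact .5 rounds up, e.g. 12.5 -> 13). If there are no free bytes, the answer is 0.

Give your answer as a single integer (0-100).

Answer: 17

Derivation:
Op 1: a = malloc(5) -> a = 0; heap: [0-4 ALLOC][5-53 FREE]
Op 2: a = realloc(a, 8) -> a = 0; heap: [0-7 ALLOC][8-53 FREE]
Op 3: b = malloc(6) -> b = 8; heap: [0-7 ALLOC][8-13 ALLOC][14-53 FREE]
Op 4: c = malloc(6) -> c = 14; heap: [0-7 ALLOC][8-13 ALLOC][14-19 ALLOC][20-53 FREE]
Op 5: free(a) -> (freed a); heap: [0-7 FREE][8-13 ALLOC][14-19 ALLOC][20-53 FREE]
Op 6: d = malloc(1) -> d = 0; heap: [0-0 ALLOC][1-7 FREE][8-13 ALLOC][14-19 ALLOC][20-53 FREE]
Free blocks: [7 34] total_free=41 largest=34 -> 100*(41-34)/41 = 700/41 ≈ 17.073 -> rounds to 17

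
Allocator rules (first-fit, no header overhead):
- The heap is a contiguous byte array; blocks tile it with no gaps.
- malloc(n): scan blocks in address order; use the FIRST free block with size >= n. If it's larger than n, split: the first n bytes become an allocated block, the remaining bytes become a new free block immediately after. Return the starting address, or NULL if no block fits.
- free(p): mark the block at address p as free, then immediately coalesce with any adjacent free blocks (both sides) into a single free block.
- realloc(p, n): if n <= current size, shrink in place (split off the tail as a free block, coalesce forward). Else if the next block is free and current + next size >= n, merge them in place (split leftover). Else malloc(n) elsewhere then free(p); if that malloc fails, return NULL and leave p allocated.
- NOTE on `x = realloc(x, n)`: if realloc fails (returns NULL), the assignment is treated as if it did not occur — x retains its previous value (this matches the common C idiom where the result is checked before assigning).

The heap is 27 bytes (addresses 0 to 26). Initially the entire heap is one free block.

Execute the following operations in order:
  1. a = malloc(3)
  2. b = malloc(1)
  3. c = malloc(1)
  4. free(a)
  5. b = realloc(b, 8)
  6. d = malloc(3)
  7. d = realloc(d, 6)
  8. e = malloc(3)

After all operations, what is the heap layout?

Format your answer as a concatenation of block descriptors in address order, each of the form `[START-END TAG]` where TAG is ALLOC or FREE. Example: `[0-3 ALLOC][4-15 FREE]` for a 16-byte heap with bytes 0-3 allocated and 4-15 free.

Op 1: a = malloc(3) -> a = 0; heap: [0-2 ALLOC][3-26 FREE]
Op 2: b = malloc(1) -> b = 3; heap: [0-2 ALLOC][3-3 ALLOC][4-26 FREE]
Op 3: c = malloc(1) -> c = 4; heap: [0-2 ALLOC][3-3 ALLOC][4-4 ALLOC][5-26 FREE]
Op 4: free(a) -> (freed a); heap: [0-2 FREE][3-3 ALLOC][4-4 ALLOC][5-26 FREE]
Op 5: b = realloc(b, 8) -> b = 5; heap: [0-3 FREE][4-4 ALLOC][5-12 ALLOC][13-26 FREE]
Op 6: d = malloc(3) -> d = 0; heap: [0-2 ALLOC][3-3 FREE][4-4 ALLOC][5-12 ALLOC][13-26 FREE]
Op 7: d = realloc(d, 6) -> d = 13; heap: [0-3 FREE][4-4 ALLOC][5-12 ALLOC][13-18 ALLOC][19-26 FREE]
Op 8: e = malloc(3) -> e = 0; heap: [0-2 ALLOC][3-3 FREE][4-4 ALLOC][5-12 ALLOC][13-18 ALLOC][19-26 FREE]

Answer: [0-2 ALLOC][3-3 FREE][4-4 ALLOC][5-12 ALLOC][13-18 ALLOC][19-26 FREE]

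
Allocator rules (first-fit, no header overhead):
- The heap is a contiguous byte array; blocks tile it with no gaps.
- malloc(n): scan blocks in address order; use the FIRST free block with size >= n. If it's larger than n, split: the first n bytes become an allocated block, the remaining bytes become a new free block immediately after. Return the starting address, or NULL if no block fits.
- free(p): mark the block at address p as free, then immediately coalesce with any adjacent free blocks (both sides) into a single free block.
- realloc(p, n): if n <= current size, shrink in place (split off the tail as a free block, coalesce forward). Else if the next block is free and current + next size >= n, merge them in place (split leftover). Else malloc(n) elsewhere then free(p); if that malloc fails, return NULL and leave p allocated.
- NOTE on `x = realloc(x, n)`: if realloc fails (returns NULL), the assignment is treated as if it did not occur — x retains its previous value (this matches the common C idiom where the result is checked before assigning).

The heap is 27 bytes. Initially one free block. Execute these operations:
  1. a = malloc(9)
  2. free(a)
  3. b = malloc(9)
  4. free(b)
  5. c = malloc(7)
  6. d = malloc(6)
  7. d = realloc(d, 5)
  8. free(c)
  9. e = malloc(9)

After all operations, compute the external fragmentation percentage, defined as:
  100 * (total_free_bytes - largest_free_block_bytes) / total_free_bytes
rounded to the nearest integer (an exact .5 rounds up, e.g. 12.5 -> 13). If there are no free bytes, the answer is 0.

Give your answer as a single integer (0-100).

Answer: 46

Derivation:
Op 1: a = malloc(9) -> a = 0; heap: [0-8 ALLOC][9-26 FREE]
Op 2: free(a) -> (freed a); heap: [0-26 FREE]
Op 3: b = malloc(9) -> b = 0; heap: [0-8 ALLOC][9-26 FREE]
Op 4: free(b) -> (freed b); heap: [0-26 FREE]
Op 5: c = malloc(7) -> c = 0; heap: [0-6 ALLOC][7-26 FREE]
Op 6: d = malloc(6) -> d = 7; heap: [0-6 ALLOC][7-12 ALLOC][13-26 FREE]
Op 7: d = realloc(d, 5) -> d = 7; heap: [0-6 ALLOC][7-11 ALLOC][12-26 FREE]
Op 8: free(c) -> (freed c); heap: [0-6 FREE][7-11 ALLOC][12-26 FREE]
Op 9: e = malloc(9) -> e = 12; heap: [0-6 FREE][7-11 ALLOC][12-20 ALLOC][21-26 FREE]
Free blocks: [7 6] total_free=13 largest=7 -> 100*(13-7)/13 = 600/13 ≈ 46.154 -> rounds to 46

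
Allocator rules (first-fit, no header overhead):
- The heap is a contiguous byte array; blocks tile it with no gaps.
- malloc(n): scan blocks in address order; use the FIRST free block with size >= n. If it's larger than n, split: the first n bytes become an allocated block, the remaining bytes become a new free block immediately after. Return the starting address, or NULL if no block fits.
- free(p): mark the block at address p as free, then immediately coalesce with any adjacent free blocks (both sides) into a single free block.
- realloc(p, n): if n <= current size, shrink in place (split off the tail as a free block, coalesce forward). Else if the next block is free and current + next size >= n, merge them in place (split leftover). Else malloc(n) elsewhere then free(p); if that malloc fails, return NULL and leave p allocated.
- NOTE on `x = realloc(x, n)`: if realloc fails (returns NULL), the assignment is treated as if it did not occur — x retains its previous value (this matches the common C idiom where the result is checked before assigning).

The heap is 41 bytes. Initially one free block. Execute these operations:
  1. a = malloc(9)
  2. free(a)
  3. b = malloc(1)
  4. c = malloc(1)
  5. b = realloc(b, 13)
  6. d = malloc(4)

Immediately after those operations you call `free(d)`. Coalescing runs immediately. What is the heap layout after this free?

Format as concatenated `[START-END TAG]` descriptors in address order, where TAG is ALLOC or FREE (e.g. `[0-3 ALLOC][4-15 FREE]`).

Op 1: a = malloc(9) -> a = 0; heap: [0-8 ALLOC][9-40 FREE]
Op 2: free(a) -> (freed a); heap: [0-40 FREE]
Op 3: b = malloc(1) -> b = 0; heap: [0-0 ALLOC][1-40 FREE]
Op 4: c = malloc(1) -> c = 1; heap: [0-0 ALLOC][1-1 ALLOC][2-40 FREE]
Op 5: b = realloc(b, 13) -> b = 2; heap: [0-0 FREE][1-1 ALLOC][2-14 ALLOC][15-40 FREE]
Op 6: d = malloc(4) -> d = 15; heap: [0-0 FREE][1-1 ALLOC][2-14 ALLOC][15-18 ALLOC][19-40 FREE]
free(d): d = 15 -> block [15-18 ALLOC]; mark free, coalesce with adjacent free neighbors -> [0-0 FREE][1-1 ALLOC][2-14 ALLOC][15-40 FREE]

Answer: [0-0 FREE][1-1 ALLOC][2-14 ALLOC][15-40 FREE]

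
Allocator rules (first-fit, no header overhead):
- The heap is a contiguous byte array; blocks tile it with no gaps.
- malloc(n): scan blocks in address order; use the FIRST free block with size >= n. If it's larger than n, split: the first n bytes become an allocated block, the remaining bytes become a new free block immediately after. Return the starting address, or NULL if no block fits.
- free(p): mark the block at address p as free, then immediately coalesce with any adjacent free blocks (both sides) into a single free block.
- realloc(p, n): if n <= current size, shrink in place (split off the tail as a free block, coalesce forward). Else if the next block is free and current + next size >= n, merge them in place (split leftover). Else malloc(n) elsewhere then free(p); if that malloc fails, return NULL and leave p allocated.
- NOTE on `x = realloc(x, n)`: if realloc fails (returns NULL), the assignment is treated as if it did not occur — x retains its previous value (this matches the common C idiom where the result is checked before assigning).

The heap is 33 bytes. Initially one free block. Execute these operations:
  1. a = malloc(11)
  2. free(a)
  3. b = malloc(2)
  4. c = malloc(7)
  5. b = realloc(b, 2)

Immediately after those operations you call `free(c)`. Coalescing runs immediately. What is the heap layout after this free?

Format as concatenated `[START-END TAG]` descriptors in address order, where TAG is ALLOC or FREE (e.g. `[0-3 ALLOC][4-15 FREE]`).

Answer: [0-1 ALLOC][2-32 FREE]

Derivation:
Op 1: a = malloc(11) -> a = 0; heap: [0-10 ALLOC][11-32 FREE]
Op 2: free(a) -> (freed a); heap: [0-32 FREE]
Op 3: b = malloc(2) -> b = 0; heap: [0-1 ALLOC][2-32 FREE]
Op 4: c = malloc(7) -> c = 2; heap: [0-1 ALLOC][2-8 ALLOC][9-32 FREE]
Op 5: b = realloc(b, 2) -> b = 0; heap: [0-1 ALLOC][2-8 ALLOC][9-32 FREE]
free(c): c = 2 -> block [2-8 ALLOC]; mark free, coalesce with adjacent free neighbors -> [0-1 ALLOC][2-32 FREE]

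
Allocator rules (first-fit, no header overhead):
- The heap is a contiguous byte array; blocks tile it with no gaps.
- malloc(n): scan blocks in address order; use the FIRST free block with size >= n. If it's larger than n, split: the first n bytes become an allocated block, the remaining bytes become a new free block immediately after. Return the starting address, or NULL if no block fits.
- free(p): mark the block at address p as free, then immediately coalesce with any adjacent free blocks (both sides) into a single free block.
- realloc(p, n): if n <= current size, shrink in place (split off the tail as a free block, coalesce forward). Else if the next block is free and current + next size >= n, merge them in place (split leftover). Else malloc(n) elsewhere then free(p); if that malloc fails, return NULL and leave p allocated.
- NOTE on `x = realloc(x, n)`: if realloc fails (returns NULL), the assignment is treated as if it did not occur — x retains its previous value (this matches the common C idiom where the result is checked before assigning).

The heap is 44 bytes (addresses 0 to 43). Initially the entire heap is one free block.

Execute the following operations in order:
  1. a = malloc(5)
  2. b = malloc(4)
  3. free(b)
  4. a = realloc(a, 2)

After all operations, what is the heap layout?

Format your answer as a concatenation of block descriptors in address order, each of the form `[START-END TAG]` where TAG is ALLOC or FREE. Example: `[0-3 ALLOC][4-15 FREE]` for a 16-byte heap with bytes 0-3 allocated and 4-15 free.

Answer: [0-1 ALLOC][2-43 FREE]

Derivation:
Op 1: a = malloc(5) -> a = 0; heap: [0-4 ALLOC][5-43 FREE]
Op 2: b = malloc(4) -> b = 5; heap: [0-4 ALLOC][5-8 ALLOC][9-43 FREE]
Op 3: free(b) -> (freed b); heap: [0-4 ALLOC][5-43 FREE]
Op 4: a = realloc(a, 2) -> a = 0; heap: [0-1 ALLOC][2-43 FREE]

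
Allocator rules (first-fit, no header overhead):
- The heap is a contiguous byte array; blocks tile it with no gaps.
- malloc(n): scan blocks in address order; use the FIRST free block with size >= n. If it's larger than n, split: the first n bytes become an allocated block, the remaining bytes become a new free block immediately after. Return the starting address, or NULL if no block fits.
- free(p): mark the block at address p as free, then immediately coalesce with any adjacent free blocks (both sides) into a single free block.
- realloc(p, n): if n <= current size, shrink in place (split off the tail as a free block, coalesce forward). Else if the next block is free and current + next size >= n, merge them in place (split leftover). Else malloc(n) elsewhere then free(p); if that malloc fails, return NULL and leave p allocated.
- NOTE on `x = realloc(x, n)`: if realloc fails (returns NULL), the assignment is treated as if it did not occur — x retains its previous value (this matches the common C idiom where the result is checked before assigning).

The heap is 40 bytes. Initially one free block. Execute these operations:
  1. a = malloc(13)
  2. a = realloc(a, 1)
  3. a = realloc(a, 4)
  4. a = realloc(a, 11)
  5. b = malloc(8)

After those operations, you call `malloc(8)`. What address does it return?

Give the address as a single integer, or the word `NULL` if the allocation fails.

Op 1: a = malloc(13) -> a = 0; heap: [0-12 ALLOC][13-39 FREE]
Op 2: a = realloc(a, 1) -> a = 0; heap: [0-0 ALLOC][1-39 FREE]
Op 3: a = realloc(a, 4) -> a = 0; heap: [0-3 ALLOC][4-39 FREE]
Op 4: a = realloc(a, 11) -> a = 0; heap: [0-10 ALLOC][11-39 FREE]
Op 5: b = malloc(8) -> b = 11; heap: [0-10 ALLOC][11-18 ALLOC][19-39 FREE]
malloc(8): first-fit scan over [0-10 ALLOC][11-18 ALLOC][19-39 FREE] -> 19

Answer: 19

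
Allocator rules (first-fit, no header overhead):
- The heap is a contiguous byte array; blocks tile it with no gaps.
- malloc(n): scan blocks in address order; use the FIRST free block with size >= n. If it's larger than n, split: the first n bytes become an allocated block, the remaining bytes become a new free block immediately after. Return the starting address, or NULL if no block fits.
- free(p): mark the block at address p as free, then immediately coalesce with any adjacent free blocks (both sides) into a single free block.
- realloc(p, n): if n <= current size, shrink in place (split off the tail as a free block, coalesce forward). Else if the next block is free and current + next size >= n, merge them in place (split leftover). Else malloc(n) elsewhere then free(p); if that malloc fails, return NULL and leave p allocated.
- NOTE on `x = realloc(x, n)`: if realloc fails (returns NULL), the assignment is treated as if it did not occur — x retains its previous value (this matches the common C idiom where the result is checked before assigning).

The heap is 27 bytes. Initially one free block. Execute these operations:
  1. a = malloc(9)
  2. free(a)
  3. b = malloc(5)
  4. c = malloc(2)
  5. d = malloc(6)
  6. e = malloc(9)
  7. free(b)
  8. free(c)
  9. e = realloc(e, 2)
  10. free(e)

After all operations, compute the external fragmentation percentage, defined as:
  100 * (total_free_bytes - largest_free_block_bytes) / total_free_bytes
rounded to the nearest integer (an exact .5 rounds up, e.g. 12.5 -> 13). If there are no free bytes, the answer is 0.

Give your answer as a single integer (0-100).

Answer: 33

Derivation:
Op 1: a = malloc(9) -> a = 0; heap: [0-8 ALLOC][9-26 FREE]
Op 2: free(a) -> (freed a); heap: [0-26 FREE]
Op 3: b = malloc(5) -> b = 0; heap: [0-4 ALLOC][5-26 FREE]
Op 4: c = malloc(2) -> c = 5; heap: [0-4 ALLOC][5-6 ALLOC][7-26 FREE]
Op 5: d = malloc(6) -> d = 7; heap: [0-4 ALLOC][5-6 ALLOC][7-12 ALLOC][13-26 FREE]
Op 6: e = malloc(9) -> e = 13; heap: [0-4 ALLOC][5-6 ALLOC][7-12 ALLOC][13-21 ALLOC][22-26 FREE]
Op 7: free(b) -> (freed b); heap: [0-4 FREE][5-6 ALLOC][7-12 ALLOC][13-21 ALLOC][22-26 FREE]
Op 8: free(c) -> (freed c); heap: [0-6 FREE][7-12 ALLOC][13-21 ALLOC][22-26 FREE]
Op 9: e = realloc(e, 2) -> e = 13; heap: [0-6 FREE][7-12 ALLOC][13-14 ALLOC][15-26 FREE]
Op 10: free(e) -> (freed e); heap: [0-6 FREE][7-12 ALLOC][13-26 FREE]
Free blocks: [7 14] total_free=21 largest=14 -> 100*(21-14)/21 = 700/21 ≈ 33.333 -> rounds to 33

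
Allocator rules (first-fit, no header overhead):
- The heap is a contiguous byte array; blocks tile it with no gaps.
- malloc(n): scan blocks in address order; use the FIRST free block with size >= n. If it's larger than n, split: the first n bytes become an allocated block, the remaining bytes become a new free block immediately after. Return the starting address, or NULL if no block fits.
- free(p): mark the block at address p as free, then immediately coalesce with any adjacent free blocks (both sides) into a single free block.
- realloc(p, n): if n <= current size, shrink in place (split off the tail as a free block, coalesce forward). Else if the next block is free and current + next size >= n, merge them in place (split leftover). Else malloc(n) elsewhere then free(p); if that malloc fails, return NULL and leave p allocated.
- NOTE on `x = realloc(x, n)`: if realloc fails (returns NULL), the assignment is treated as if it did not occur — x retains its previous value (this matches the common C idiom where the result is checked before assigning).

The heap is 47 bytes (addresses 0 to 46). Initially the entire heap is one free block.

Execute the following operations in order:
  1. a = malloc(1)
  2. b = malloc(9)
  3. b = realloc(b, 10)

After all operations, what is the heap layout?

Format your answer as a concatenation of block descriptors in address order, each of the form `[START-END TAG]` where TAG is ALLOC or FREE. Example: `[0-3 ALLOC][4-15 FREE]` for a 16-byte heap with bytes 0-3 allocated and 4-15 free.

Answer: [0-0 ALLOC][1-10 ALLOC][11-46 FREE]

Derivation:
Op 1: a = malloc(1) -> a = 0; heap: [0-0 ALLOC][1-46 FREE]
Op 2: b = malloc(9) -> b = 1; heap: [0-0 ALLOC][1-9 ALLOC][10-46 FREE]
Op 3: b = realloc(b, 10) -> b = 1; heap: [0-0 ALLOC][1-10 ALLOC][11-46 FREE]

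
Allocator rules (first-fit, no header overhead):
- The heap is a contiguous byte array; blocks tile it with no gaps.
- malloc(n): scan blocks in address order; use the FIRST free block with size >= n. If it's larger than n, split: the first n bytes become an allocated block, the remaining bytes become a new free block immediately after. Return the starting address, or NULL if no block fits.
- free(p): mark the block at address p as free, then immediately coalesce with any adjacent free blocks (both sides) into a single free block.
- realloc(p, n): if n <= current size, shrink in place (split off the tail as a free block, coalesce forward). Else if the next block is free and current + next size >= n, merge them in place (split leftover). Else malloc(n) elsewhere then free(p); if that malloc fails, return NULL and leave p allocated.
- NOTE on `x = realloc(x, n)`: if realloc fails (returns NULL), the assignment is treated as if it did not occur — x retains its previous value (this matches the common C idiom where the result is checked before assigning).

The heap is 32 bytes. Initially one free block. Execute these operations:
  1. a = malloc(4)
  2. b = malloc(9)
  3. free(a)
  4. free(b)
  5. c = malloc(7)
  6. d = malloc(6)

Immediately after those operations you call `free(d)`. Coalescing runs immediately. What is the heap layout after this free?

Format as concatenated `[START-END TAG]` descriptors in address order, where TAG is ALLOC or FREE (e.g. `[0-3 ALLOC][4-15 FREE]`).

Op 1: a = malloc(4) -> a = 0; heap: [0-3 ALLOC][4-31 FREE]
Op 2: b = malloc(9) -> b = 4; heap: [0-3 ALLOC][4-12 ALLOC][13-31 FREE]
Op 3: free(a) -> (freed a); heap: [0-3 FREE][4-12 ALLOC][13-31 FREE]
Op 4: free(b) -> (freed b); heap: [0-31 FREE]
Op 5: c = malloc(7) -> c = 0; heap: [0-6 ALLOC][7-31 FREE]
Op 6: d = malloc(6) -> d = 7; heap: [0-6 ALLOC][7-12 ALLOC][13-31 FREE]
free(d): d = 7 -> block [7-12 ALLOC]; mark free, coalesce with adjacent free neighbors -> [0-6 ALLOC][7-31 FREE]

Answer: [0-6 ALLOC][7-31 FREE]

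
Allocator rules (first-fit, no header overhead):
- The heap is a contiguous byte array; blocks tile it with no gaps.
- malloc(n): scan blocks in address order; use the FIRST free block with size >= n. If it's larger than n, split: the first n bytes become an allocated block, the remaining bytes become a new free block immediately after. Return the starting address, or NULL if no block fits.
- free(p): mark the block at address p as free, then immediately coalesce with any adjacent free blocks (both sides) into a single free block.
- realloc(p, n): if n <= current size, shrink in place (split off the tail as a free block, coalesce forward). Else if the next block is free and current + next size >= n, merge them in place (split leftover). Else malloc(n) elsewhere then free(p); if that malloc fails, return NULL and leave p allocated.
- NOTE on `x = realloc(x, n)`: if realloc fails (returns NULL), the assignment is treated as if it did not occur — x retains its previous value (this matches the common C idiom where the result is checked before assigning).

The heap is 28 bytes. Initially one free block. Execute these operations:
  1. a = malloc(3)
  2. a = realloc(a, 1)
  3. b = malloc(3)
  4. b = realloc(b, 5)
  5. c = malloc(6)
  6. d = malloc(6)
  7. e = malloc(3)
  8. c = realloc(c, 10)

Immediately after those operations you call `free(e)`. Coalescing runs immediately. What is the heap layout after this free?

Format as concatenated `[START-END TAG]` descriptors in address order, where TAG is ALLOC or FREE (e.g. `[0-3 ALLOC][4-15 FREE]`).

Answer: [0-0 ALLOC][1-5 ALLOC][6-11 ALLOC][12-17 ALLOC][18-27 FREE]

Derivation:
Op 1: a = malloc(3) -> a = 0; heap: [0-2 ALLOC][3-27 FREE]
Op 2: a = realloc(a, 1) -> a = 0; heap: [0-0 ALLOC][1-27 FREE]
Op 3: b = malloc(3) -> b = 1; heap: [0-0 ALLOC][1-3 ALLOC][4-27 FREE]
Op 4: b = realloc(b, 5) -> b = 1; heap: [0-0 ALLOC][1-5 ALLOC][6-27 FREE]
Op 5: c = malloc(6) -> c = 6; heap: [0-0 ALLOC][1-5 ALLOC][6-11 ALLOC][12-27 FREE]
Op 6: d = malloc(6) -> d = 12; heap: [0-0 ALLOC][1-5 ALLOC][6-11 ALLOC][12-17 ALLOC][18-27 FREE]
Op 7: e = malloc(3) -> e = 18; heap: [0-0 ALLOC][1-5 ALLOC][6-11 ALLOC][12-17 ALLOC][18-20 ALLOC][21-27 FREE]
Op 8: c = realloc(c, 10) -> NULL (c unchanged); heap: [0-0 ALLOC][1-5 ALLOC][6-11 ALLOC][12-17 ALLOC][18-20 ALLOC][21-27 FREE]
free(e): e = 18 -> block [18-20 ALLOC]; mark free, coalesce with adjacent free neighbors -> [0-0 ALLOC][1-5 ALLOC][6-11 ALLOC][12-17 ALLOC][18-27 FREE]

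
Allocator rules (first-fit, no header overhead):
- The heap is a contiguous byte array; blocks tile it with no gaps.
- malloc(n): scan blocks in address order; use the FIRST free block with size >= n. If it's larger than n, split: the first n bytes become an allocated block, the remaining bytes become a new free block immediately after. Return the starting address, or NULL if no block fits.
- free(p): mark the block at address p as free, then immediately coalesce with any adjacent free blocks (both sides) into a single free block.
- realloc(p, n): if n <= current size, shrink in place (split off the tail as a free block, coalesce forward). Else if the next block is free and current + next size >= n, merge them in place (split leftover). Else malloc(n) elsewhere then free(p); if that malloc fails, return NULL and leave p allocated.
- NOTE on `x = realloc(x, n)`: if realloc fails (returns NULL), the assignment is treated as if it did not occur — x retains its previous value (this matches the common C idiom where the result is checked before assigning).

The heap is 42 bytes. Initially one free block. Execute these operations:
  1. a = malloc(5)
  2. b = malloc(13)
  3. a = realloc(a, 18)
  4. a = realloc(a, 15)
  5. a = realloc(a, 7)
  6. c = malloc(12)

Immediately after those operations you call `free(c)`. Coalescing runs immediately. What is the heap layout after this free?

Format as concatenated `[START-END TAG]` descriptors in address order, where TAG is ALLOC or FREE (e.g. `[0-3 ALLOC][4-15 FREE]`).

Op 1: a = malloc(5) -> a = 0; heap: [0-4 ALLOC][5-41 FREE]
Op 2: b = malloc(13) -> b = 5; heap: [0-4 ALLOC][5-17 ALLOC][18-41 FREE]
Op 3: a = realloc(a, 18) -> a = 18; heap: [0-4 FREE][5-17 ALLOC][18-35 ALLOC][36-41 FREE]
Op 4: a = realloc(a, 15) -> a = 18; heap: [0-4 FREE][5-17 ALLOC][18-32 ALLOC][33-41 FREE]
Op 5: a = realloc(a, 7) -> a = 18; heap: [0-4 FREE][5-17 ALLOC][18-24 ALLOC][25-41 FREE]
Op 6: c = malloc(12) -> c = 25; heap: [0-4 FREE][5-17 ALLOC][18-24 ALLOC][25-36 ALLOC][37-41 FREE]
free(c): c = 25 -> block [25-36 ALLOC]; mark free, coalesce with adjacent free neighbors -> [0-4 FREE][5-17 ALLOC][18-24 ALLOC][25-41 FREE]

Answer: [0-4 FREE][5-17 ALLOC][18-24 ALLOC][25-41 FREE]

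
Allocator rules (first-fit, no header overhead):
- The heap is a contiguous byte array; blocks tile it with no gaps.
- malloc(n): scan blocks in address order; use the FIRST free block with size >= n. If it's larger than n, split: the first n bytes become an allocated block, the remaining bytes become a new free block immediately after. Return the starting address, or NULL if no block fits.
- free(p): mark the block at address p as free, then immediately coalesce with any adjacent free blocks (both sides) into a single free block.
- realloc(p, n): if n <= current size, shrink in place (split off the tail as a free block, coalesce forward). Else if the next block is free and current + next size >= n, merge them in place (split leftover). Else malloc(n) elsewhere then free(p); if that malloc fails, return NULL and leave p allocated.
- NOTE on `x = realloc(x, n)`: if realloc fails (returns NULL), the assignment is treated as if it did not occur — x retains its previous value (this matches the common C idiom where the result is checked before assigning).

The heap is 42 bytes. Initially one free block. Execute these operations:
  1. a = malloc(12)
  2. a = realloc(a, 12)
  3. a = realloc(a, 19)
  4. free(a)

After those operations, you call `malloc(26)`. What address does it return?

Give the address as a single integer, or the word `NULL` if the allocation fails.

Answer: 0

Derivation:
Op 1: a = malloc(12) -> a = 0; heap: [0-11 ALLOC][12-41 FREE]
Op 2: a = realloc(a, 12) -> a = 0; heap: [0-11 ALLOC][12-41 FREE]
Op 3: a = realloc(a, 19) -> a = 0; heap: [0-18 ALLOC][19-41 FREE]
Op 4: free(a) -> (freed a); heap: [0-41 FREE]
malloc(26): first-fit scan over [0-41 FREE] -> 0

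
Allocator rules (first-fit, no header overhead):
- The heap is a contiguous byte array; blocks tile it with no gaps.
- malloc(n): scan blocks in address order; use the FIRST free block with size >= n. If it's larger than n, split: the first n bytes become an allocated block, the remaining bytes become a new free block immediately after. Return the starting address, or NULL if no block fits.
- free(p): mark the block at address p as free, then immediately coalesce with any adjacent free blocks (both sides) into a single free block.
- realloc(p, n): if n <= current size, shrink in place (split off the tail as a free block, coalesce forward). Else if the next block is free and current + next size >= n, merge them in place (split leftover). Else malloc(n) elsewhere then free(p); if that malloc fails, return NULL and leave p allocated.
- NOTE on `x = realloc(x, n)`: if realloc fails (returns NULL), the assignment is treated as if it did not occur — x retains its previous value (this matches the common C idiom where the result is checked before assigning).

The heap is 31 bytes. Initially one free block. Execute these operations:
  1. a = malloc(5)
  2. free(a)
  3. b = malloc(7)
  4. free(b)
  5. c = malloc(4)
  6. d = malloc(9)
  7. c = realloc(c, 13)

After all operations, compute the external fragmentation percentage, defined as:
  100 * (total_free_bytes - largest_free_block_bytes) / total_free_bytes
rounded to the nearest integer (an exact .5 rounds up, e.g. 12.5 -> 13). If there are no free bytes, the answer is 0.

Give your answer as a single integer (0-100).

Op 1: a = malloc(5) -> a = 0; heap: [0-4 ALLOC][5-30 FREE]
Op 2: free(a) -> (freed a); heap: [0-30 FREE]
Op 3: b = malloc(7) -> b = 0; heap: [0-6 ALLOC][7-30 FREE]
Op 4: free(b) -> (freed b); heap: [0-30 FREE]
Op 5: c = malloc(4) -> c = 0; heap: [0-3 ALLOC][4-30 FREE]
Op 6: d = malloc(9) -> d = 4; heap: [0-3 ALLOC][4-12 ALLOC][13-30 FREE]
Op 7: c = realloc(c, 13) -> c = 13; heap: [0-3 FREE][4-12 ALLOC][13-25 ALLOC][26-30 FREE]
Free blocks: [4 5] total_free=9 largest=5 -> 100*(9-5)/9 = 400/9 ≈ 44.444 -> rounds to 44

Answer: 44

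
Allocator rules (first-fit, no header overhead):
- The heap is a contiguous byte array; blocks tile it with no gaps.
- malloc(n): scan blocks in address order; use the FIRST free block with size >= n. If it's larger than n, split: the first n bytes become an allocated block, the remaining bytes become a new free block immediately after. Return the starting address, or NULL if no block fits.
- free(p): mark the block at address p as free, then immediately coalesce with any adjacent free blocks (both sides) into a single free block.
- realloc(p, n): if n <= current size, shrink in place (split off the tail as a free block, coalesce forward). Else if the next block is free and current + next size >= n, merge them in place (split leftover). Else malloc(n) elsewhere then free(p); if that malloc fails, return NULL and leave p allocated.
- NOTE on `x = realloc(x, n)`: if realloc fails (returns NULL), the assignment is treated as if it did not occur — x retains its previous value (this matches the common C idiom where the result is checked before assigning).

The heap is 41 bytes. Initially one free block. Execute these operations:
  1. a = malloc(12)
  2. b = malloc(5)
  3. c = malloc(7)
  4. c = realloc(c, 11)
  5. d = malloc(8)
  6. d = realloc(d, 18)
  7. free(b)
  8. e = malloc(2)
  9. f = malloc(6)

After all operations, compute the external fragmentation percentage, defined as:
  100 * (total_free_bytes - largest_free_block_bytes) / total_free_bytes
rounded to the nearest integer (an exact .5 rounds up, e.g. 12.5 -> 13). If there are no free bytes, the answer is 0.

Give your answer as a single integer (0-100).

Op 1: a = malloc(12) -> a = 0; heap: [0-11 ALLOC][12-40 FREE]
Op 2: b = malloc(5) -> b = 12; heap: [0-11 ALLOC][12-16 ALLOC][17-40 FREE]
Op 3: c = malloc(7) -> c = 17; heap: [0-11 ALLOC][12-16 ALLOC][17-23 ALLOC][24-40 FREE]
Op 4: c = realloc(c, 11) -> c = 17; heap: [0-11 ALLOC][12-16 ALLOC][17-27 ALLOC][28-40 FREE]
Op 5: d = malloc(8) -> d = 28; heap: [0-11 ALLOC][12-16 ALLOC][17-27 ALLOC][28-35 ALLOC][36-40 FREE]
Op 6: d = realloc(d, 18) -> NULL (d unchanged); heap: [0-11 ALLOC][12-16 ALLOC][17-27 ALLOC][28-35 ALLOC][36-40 FREE]
Op 7: free(b) -> (freed b); heap: [0-11 ALLOC][12-16 FREE][17-27 ALLOC][28-35 ALLOC][36-40 FREE]
Op 8: e = malloc(2) -> e = 12; heap: [0-11 ALLOC][12-13 ALLOC][14-16 FREE][17-27 ALLOC][28-35 ALLOC][36-40 FREE]
Op 9: f = malloc(6) -> f = NULL; heap: [0-11 ALLOC][12-13 ALLOC][14-16 FREE][17-27 ALLOC][28-35 ALLOC][36-40 FREE]
Free blocks: [3 5] total_free=8 largest=5 -> 100*(8-5)/8 = 300/8 = 37.5 -> rounds to 38

Answer: 38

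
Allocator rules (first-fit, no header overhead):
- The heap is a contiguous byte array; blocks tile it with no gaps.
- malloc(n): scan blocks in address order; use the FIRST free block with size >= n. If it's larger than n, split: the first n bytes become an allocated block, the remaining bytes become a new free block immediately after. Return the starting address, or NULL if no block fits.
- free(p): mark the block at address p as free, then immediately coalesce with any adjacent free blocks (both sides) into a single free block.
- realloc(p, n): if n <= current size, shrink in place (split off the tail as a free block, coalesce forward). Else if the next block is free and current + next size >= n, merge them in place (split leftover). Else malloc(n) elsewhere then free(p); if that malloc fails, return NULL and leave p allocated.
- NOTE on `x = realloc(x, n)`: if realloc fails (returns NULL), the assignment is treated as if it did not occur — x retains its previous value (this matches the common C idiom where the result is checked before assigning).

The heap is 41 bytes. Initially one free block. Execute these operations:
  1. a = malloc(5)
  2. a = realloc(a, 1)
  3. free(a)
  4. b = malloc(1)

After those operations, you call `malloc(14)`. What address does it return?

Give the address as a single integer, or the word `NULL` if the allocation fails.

Answer: 1

Derivation:
Op 1: a = malloc(5) -> a = 0; heap: [0-4 ALLOC][5-40 FREE]
Op 2: a = realloc(a, 1) -> a = 0; heap: [0-0 ALLOC][1-40 FREE]
Op 3: free(a) -> (freed a); heap: [0-40 FREE]
Op 4: b = malloc(1) -> b = 0; heap: [0-0 ALLOC][1-40 FREE]
malloc(14): first-fit scan over [0-0 ALLOC][1-40 FREE] -> 1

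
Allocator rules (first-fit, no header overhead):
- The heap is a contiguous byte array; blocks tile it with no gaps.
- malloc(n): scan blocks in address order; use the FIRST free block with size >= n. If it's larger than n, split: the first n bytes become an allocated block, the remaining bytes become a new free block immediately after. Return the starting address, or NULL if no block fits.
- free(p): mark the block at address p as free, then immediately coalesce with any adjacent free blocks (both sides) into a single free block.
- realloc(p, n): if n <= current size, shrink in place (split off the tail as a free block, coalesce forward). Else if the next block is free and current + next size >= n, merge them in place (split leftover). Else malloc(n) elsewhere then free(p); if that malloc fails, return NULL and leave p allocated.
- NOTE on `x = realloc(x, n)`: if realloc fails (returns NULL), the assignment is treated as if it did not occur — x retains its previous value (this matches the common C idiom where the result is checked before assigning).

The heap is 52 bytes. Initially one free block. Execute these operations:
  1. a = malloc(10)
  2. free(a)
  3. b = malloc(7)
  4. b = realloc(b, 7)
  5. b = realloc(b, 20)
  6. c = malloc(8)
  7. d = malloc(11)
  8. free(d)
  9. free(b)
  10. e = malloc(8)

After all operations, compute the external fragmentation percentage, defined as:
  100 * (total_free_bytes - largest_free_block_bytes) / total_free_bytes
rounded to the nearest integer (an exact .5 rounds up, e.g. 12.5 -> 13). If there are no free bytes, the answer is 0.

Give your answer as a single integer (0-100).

Answer: 33

Derivation:
Op 1: a = malloc(10) -> a = 0; heap: [0-9 ALLOC][10-51 FREE]
Op 2: free(a) -> (freed a); heap: [0-51 FREE]
Op 3: b = malloc(7) -> b = 0; heap: [0-6 ALLOC][7-51 FREE]
Op 4: b = realloc(b, 7) -> b = 0; heap: [0-6 ALLOC][7-51 FREE]
Op 5: b = realloc(b, 20) -> b = 0; heap: [0-19 ALLOC][20-51 FREE]
Op 6: c = malloc(8) -> c = 20; heap: [0-19 ALLOC][20-27 ALLOC][28-51 FREE]
Op 7: d = malloc(11) -> d = 28; heap: [0-19 ALLOC][20-27 ALLOC][28-38 ALLOC][39-51 FREE]
Op 8: free(d) -> (freed d); heap: [0-19 ALLOC][20-27 ALLOC][28-51 FREE]
Op 9: free(b) -> (freed b); heap: [0-19 FREE][20-27 ALLOC][28-51 FREE]
Op 10: e = malloc(8) -> e = 0; heap: [0-7 ALLOC][8-19 FREE][20-27 ALLOC][28-51 FREE]
Free blocks: [12 24] total_free=36 largest=24 -> 100*(36-24)/36 = 1200/36 ≈ 33.333 -> rounds to 33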